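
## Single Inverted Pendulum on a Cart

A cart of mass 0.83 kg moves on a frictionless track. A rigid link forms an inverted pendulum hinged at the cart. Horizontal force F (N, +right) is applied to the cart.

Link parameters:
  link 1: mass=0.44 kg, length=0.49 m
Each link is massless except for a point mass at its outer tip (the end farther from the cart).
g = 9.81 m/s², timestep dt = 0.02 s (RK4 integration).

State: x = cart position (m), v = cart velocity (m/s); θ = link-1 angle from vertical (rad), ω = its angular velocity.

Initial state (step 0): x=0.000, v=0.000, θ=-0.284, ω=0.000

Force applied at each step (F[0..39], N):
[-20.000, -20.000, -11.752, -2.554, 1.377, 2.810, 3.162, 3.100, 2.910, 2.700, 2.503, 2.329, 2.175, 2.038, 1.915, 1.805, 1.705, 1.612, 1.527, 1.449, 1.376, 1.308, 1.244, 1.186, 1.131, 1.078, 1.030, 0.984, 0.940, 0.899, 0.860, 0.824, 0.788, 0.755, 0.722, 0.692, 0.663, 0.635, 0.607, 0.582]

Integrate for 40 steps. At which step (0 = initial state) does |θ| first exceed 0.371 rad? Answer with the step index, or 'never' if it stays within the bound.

Answer: never

Derivation:
apply F[0]=-20.000 → step 1: x=-0.004, v=-0.437, θ=-0.277, ω=0.745
apply F[1]=-20.000 → step 2: x=-0.017, v=-0.878, θ=-0.254, ω=1.507
apply F[2]=-11.752 → step 3: x=-0.038, v=-1.133, θ=-0.220, ω=1.920
apply F[3]=-2.554 → step 4: x=-0.061, v=-1.177, θ=-0.181, ω=1.928
apply F[4]=+1.377 → step 5: x=-0.084, v=-1.131, θ=-0.144, ω=1.770
apply F[5]=+2.810 → step 6: x=-0.106, v=-1.053, θ=-0.111, ω=1.561
apply F[6]=+3.162 → step 7: x=-0.126, v=-0.968, θ=-0.082, ω=1.350
apply F[7]=+3.100 → step 8: x=-0.144, v=-0.887, θ=-0.057, ω=1.158
apply F[8]=+2.910 → step 9: x=-0.161, v=-0.812, θ=-0.036, ω=0.987
apply F[9]=+2.700 → step 10: x=-0.177, v=-0.745, θ=-0.017, ω=0.839
apply F[10]=+2.503 → step 11: x=-0.191, v=-0.683, θ=-0.002, ω=0.710
apply F[11]=+2.329 → step 12: x=-0.204, v=-0.628, θ=0.011, ω=0.598
apply F[12]=+2.175 → step 13: x=-0.216, v=-0.577, θ=0.022, ω=0.502
apply F[13]=+2.038 → step 14: x=-0.227, v=-0.531, θ=0.031, ω=0.418
apply F[14]=+1.915 → step 15: x=-0.238, v=-0.488, θ=0.039, ω=0.345
apply F[15]=+1.805 → step 16: x=-0.247, v=-0.449, θ=0.045, ω=0.282
apply F[16]=+1.705 → step 17: x=-0.256, v=-0.413, θ=0.050, ω=0.228
apply F[17]=+1.612 → step 18: x=-0.264, v=-0.380, θ=0.054, ω=0.181
apply F[18]=+1.527 → step 19: x=-0.271, v=-0.349, θ=0.058, ω=0.140
apply F[19]=+1.449 → step 20: x=-0.277, v=-0.320, θ=0.060, ω=0.105
apply F[20]=+1.376 → step 21: x=-0.284, v=-0.293, θ=0.062, ω=0.075
apply F[21]=+1.308 → step 22: x=-0.289, v=-0.268, θ=0.063, ω=0.049
apply F[22]=+1.244 → step 23: x=-0.294, v=-0.245, θ=0.064, ω=0.027
apply F[23]=+1.186 → step 24: x=-0.299, v=-0.223, θ=0.064, ω=0.008
apply F[24]=+1.131 → step 25: x=-0.303, v=-0.203, θ=0.064, ω=-0.008
apply F[25]=+1.078 → step 26: x=-0.307, v=-0.183, θ=0.064, ω=-0.021
apply F[26]=+1.030 → step 27: x=-0.311, v=-0.165, θ=0.063, ω=-0.033
apply F[27]=+0.984 → step 28: x=-0.314, v=-0.148, θ=0.063, ω=-0.042
apply F[28]=+0.940 → step 29: x=-0.317, v=-0.132, θ=0.062, ω=-0.050
apply F[29]=+0.899 → step 30: x=-0.319, v=-0.117, θ=0.061, ω=-0.057
apply F[30]=+0.860 → step 31: x=-0.321, v=-0.102, θ=0.059, ω=-0.063
apply F[31]=+0.824 → step 32: x=-0.323, v=-0.088, θ=0.058, ω=-0.067
apply F[32]=+0.788 → step 33: x=-0.325, v=-0.075, θ=0.057, ω=-0.070
apply F[33]=+0.755 → step 34: x=-0.326, v=-0.063, θ=0.055, ω=-0.073
apply F[34]=+0.722 → step 35: x=-0.327, v=-0.051, θ=0.054, ω=-0.075
apply F[35]=+0.692 → step 36: x=-0.328, v=-0.040, θ=0.052, ω=-0.077
apply F[36]=+0.663 → step 37: x=-0.329, v=-0.030, θ=0.051, ω=-0.077
apply F[37]=+0.635 → step 38: x=-0.329, v=-0.019, θ=0.049, ω=-0.078
apply F[38]=+0.607 → step 39: x=-0.330, v=-0.010, θ=0.048, ω=-0.078
apply F[39]=+0.582 → step 40: x=-0.330, v=-0.001, θ=0.046, ω=-0.078
max |θ| = 0.284 ≤ 0.371 over all 41 states.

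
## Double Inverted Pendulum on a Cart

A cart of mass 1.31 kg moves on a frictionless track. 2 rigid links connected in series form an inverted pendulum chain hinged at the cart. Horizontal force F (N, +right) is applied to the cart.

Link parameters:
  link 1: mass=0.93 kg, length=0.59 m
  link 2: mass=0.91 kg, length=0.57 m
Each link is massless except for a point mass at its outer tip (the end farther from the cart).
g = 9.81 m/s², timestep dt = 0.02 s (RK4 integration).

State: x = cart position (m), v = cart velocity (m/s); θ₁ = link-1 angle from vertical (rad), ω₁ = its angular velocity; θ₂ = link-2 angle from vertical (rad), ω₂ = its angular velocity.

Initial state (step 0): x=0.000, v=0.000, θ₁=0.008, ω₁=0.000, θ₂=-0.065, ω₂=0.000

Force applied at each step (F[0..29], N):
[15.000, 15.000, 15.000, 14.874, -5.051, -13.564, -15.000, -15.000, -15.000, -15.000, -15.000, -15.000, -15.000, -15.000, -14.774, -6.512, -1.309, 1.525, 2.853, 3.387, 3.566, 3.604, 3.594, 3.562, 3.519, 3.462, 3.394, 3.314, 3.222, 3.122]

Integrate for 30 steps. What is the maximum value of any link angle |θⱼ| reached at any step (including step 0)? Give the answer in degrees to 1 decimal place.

Answer: 9.1°

Derivation:
apply F[0]=+15.000 → step 1: x=0.002, v=0.227, θ₁=0.004, ω₁=-0.359, θ₂=-0.065, ω₂=-0.049
apply F[1]=+15.000 → step 2: x=0.009, v=0.456, θ₁=-0.006, ω₁=-0.727, θ₂=-0.067, ω₂=-0.093
apply F[2]=+15.000 → step 3: x=0.021, v=0.689, θ₁=-0.025, ω₁=-1.110, θ₂=-0.069, ω₂=-0.126
apply F[3]=+14.874 → step 4: x=0.037, v=0.925, θ₁=-0.051, ω₁=-1.513, θ₂=-0.072, ω₂=-0.146
apply F[4]=-5.051 → step 5: x=0.055, v=0.864, θ₁=-0.080, ω₁=-1.429, θ₂=-0.075, ω₂=-0.150
apply F[5]=-13.564 → step 6: x=0.070, v=0.682, θ₁=-0.106, ω₁=-1.159, θ₂=-0.078, ω₂=-0.138
apply F[6]=-15.000 → step 7: x=0.082, v=0.487, θ₁=-0.127, ω₁=-0.882, θ₂=-0.080, ω₂=-0.112
apply F[7]=-15.000 → step 8: x=0.089, v=0.298, θ₁=-0.142, ω₁=-0.628, θ₂=-0.082, ω₂=-0.072
apply F[8]=-15.000 → step 9: x=0.094, v=0.113, θ₁=-0.152, ω₁=-0.391, θ₂=-0.083, ω₂=-0.024
apply F[9]=-15.000 → step 10: x=0.094, v=-0.068, θ₁=-0.157, ω₁=-0.164, θ₂=-0.083, ω₂=0.031
apply F[10]=-15.000 → step 11: x=0.091, v=-0.248, θ₁=-0.158, ω₁=0.057, θ₂=-0.082, ω₂=0.089
apply F[11]=-15.000 → step 12: x=0.084, v=-0.429, θ₁=-0.155, ω₁=0.280, θ₂=-0.080, ω₂=0.147
apply F[12]=-15.000 → step 13: x=0.074, v=-0.612, θ₁=-0.147, ω₁=0.510, θ₂=-0.076, ω₂=0.203
apply F[13]=-15.000 → step 14: x=0.060, v=-0.798, θ₁=-0.135, ω₁=0.752, θ₂=-0.071, ω₂=0.253
apply F[14]=-14.774 → step 15: x=0.042, v=-0.987, θ₁=-0.117, ω₁=1.008, θ₂=-0.066, ω₂=0.294
apply F[15]=-6.512 → step 16: x=0.021, v=-1.058, θ₁=-0.096, ω₁=1.079, θ₂=-0.060, ω₂=0.323
apply F[16]=-1.309 → step 17: x=0.000, v=-1.056, θ₁=-0.075, ω₁=1.039, θ₂=-0.053, ω₂=0.341
apply F[17]=+1.525 → step 18: x=-0.021, v=-1.017, θ₁=-0.055, ω₁=0.945, θ₂=-0.046, ω₂=0.351
apply F[18]=+2.853 → step 19: x=-0.040, v=-0.961, θ₁=-0.037, ω₁=0.835, θ₂=-0.039, ω₂=0.353
apply F[19]=+3.387 → step 20: x=-0.059, v=-0.902, θ₁=-0.022, ω₁=0.726, θ₂=-0.032, ω₂=0.349
apply F[20]=+3.566 → step 21: x=-0.076, v=-0.843, θ₁=-0.008, ω₁=0.627, θ₂=-0.025, ω₂=0.340
apply F[21]=+3.604 → step 22: x=-0.093, v=-0.788, θ₁=0.003, ω₁=0.538, θ₂=-0.019, ω₂=0.327
apply F[22]=+3.594 → step 23: x=-0.108, v=-0.735, θ₁=0.013, ω₁=0.459, θ₂=-0.012, ω₂=0.311
apply F[23]=+3.562 → step 24: x=-0.122, v=-0.686, θ₁=0.022, ω₁=0.390, θ₂=-0.006, ω₂=0.293
apply F[24]=+3.519 → step 25: x=-0.135, v=-0.639, θ₁=0.029, ω₁=0.328, θ₂=-0.000, ω₂=0.273
apply F[25]=+3.462 → step 26: x=-0.148, v=-0.595, θ₁=0.035, ω₁=0.274, θ₂=0.005, ω₂=0.253
apply F[26]=+3.394 → step 27: x=-0.159, v=-0.553, θ₁=0.040, ω₁=0.226, θ₂=0.010, ω₂=0.232
apply F[27]=+3.314 → step 28: x=-0.170, v=-0.514, θ₁=0.044, ω₁=0.184, θ₂=0.014, ω₂=0.212
apply F[28]=+3.222 → step 29: x=-0.180, v=-0.478, θ₁=0.047, ω₁=0.147, θ₂=0.018, ω₂=0.192
apply F[29]=+3.122 → step 30: x=-0.189, v=-0.444, θ₁=0.050, ω₁=0.114, θ₂=0.022, ω₂=0.172
Max |angle| over trajectory = 0.158 rad = 9.1°.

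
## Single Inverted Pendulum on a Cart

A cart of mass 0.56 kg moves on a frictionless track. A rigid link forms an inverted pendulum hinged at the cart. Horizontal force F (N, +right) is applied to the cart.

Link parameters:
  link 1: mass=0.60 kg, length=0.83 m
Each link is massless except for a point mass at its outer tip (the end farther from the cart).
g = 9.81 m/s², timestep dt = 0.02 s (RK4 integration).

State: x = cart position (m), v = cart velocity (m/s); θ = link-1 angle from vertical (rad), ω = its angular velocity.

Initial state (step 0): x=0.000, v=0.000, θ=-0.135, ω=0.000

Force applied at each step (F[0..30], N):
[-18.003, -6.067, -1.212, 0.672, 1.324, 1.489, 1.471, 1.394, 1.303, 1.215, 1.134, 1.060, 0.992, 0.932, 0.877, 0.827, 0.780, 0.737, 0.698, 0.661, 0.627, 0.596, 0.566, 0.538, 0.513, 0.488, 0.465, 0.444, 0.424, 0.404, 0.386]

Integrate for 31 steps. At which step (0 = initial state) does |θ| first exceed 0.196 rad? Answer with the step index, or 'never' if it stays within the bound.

apply F[0]=-18.003 → step 1: x=-0.006, v=-0.604, θ=-0.128, ω=0.691
apply F[1]=-6.067 → step 2: x=-0.020, v=-0.794, θ=-0.112, ω=0.889
apply F[2]=-1.212 → step 3: x=-0.036, v=-0.817, θ=-0.095, ω=0.892
apply F[3]=+0.672 → step 4: x=-0.052, v=-0.777, θ=-0.077, ω=0.823
apply F[4]=+1.324 → step 5: x=-0.067, v=-0.716, θ=-0.062, ω=0.734
apply F[5]=+1.489 → step 6: x=-0.081, v=-0.652, θ=-0.048, ω=0.644
apply F[6]=+1.471 → step 7: x=-0.093, v=-0.591, θ=-0.036, ω=0.561
apply F[7]=+1.394 → step 8: x=-0.104, v=-0.535, θ=-0.026, ω=0.486
apply F[8]=+1.303 → step 9: x=-0.115, v=-0.484, θ=-0.016, ω=0.420
apply F[9]=+1.215 → step 10: x=-0.124, v=-0.438, θ=-0.009, ω=0.362
apply F[10]=+1.134 → step 11: x=-0.132, v=-0.397, θ=-0.002, ω=0.310
apply F[11]=+1.060 → step 12: x=-0.140, v=-0.359, θ=0.004, ω=0.265
apply F[12]=+0.992 → step 13: x=-0.147, v=-0.325, θ=0.009, ω=0.226
apply F[13]=+0.932 → step 14: x=-0.153, v=-0.294, θ=0.013, ω=0.191
apply F[14]=+0.877 → step 15: x=-0.158, v=-0.266, θ=0.016, ω=0.160
apply F[15]=+0.827 → step 16: x=-0.163, v=-0.240, θ=0.019, ω=0.133
apply F[16]=+0.780 → step 17: x=-0.168, v=-0.216, θ=0.022, ω=0.110
apply F[17]=+0.737 → step 18: x=-0.172, v=-0.195, θ=0.024, ω=0.089
apply F[18]=+0.698 → step 19: x=-0.176, v=-0.175, θ=0.025, ω=0.071
apply F[19]=+0.661 → step 20: x=-0.179, v=-0.157, θ=0.027, ω=0.056
apply F[20]=+0.627 → step 21: x=-0.182, v=-0.140, θ=0.028, ω=0.042
apply F[21]=+0.596 → step 22: x=-0.185, v=-0.125, θ=0.028, ω=0.030
apply F[22]=+0.566 → step 23: x=-0.187, v=-0.111, θ=0.029, ω=0.020
apply F[23]=+0.538 → step 24: x=-0.189, v=-0.097, θ=0.029, ω=0.011
apply F[24]=+0.513 → step 25: x=-0.191, v=-0.085, θ=0.029, ω=0.003
apply F[25]=+0.488 → step 26: x=-0.193, v=-0.074, θ=0.029, ω=-0.004
apply F[26]=+0.465 → step 27: x=-0.194, v=-0.064, θ=0.029, ω=-0.010
apply F[27]=+0.444 → step 28: x=-0.195, v=-0.054, θ=0.029, ω=-0.014
apply F[28]=+0.424 → step 29: x=-0.196, v=-0.045, θ=0.029, ω=-0.019
apply F[29]=+0.404 → step 30: x=-0.197, v=-0.036, θ=0.028, ω=-0.022
apply F[30]=+0.386 → step 31: x=-0.197, v=-0.028, θ=0.028, ω=-0.025
max |θ| = 0.135 ≤ 0.196 over all 32 states.

Answer: never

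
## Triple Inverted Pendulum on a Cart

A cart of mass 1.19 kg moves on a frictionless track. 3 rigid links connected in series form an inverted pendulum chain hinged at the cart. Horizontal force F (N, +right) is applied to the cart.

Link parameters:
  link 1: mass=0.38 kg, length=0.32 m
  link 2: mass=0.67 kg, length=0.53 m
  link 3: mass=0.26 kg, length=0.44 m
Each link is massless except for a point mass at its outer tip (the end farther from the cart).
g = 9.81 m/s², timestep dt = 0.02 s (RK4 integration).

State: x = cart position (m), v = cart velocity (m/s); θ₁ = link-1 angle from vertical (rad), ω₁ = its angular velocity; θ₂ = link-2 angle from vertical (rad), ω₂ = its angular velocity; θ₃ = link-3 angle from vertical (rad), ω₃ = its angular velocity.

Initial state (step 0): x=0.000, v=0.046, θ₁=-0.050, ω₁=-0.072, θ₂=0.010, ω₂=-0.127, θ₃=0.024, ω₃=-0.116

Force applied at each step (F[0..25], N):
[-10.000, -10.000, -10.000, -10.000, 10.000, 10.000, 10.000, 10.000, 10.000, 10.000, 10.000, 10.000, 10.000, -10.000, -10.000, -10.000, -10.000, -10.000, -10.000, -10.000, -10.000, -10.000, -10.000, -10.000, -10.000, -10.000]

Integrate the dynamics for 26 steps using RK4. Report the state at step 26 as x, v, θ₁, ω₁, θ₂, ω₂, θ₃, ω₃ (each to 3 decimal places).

Answer: x=-0.017, v=-0.880, θ₁=-0.345, ω₁=-1.535, θ₂=0.169, ω₂=2.522, θ₃=-0.004, ω₃=-0.103

Derivation:
apply F[0]=-10.000 → step 1: x=-0.001, v=-0.111, θ₁=-0.048, ω₁=0.298, θ₂=0.008, ω₂=-0.052, θ₃=0.022, ω₃=-0.107
apply F[1]=-10.000 → step 2: x=-0.004, v=-0.270, θ₁=-0.038, ω₁=0.688, θ₂=0.008, ω₂=0.013, θ₃=0.020, ω₃=-0.099
apply F[2]=-10.000 → step 3: x=-0.011, v=-0.431, θ₁=-0.020, ω₁=1.118, θ₂=0.009, ω₂=0.059, θ₃=0.018, ω₃=-0.093
apply F[3]=-10.000 → step 4: x=-0.022, v=-0.598, θ₁=0.007, ω₁=1.610, θ₂=0.010, ω₂=0.078, θ₃=0.016, ω₃=-0.088
apply F[4]=+10.000 → step 5: x=-0.032, v=-0.434, θ₁=0.034, ω₁=1.128, θ₂=0.012, ω₂=0.064, θ₃=0.014, ω₃=-0.086
apply F[5]=+10.000 → step 6: x=-0.039, v=-0.276, θ₁=0.053, ω₁=0.709, θ₂=0.012, ω₂=0.023, θ₃=0.013, ω₃=-0.085
apply F[6]=+10.000 → step 7: x=-0.043, v=-0.121, θ₁=0.063, ω₁=0.333, θ₂=0.012, ω₂=-0.038, θ₃=0.011, ω₃=-0.085
apply F[7]=+10.000 → step 8: x=-0.044, v=0.033, θ₁=0.066, ω₁=-0.022, θ₂=0.011, ω₂=-0.109, θ₃=0.009, ω₃=-0.086
apply F[8]=+10.000 → step 9: x=-0.042, v=0.186, θ₁=0.062, ω₁=-0.375, θ₂=0.008, ω₂=-0.182, θ₃=0.007, ω₃=-0.087
apply F[9]=+10.000 → step 10: x=-0.037, v=0.342, θ₁=0.051, ω₁=-0.746, θ₂=0.004, ω₂=-0.249, θ₃=0.006, ω₃=-0.087
apply F[10]=+10.000 → step 11: x=-0.028, v=0.501, θ₁=0.032, ω₁=-1.155, θ₂=-0.002, ω₂=-0.302, θ₃=0.004, ω₃=-0.084
apply F[11]=+10.000 → step 12: x=-0.016, v=0.665, θ₁=0.004, ω₁=-1.622, θ₂=-0.008, ω₂=-0.333, θ₃=0.002, ω₃=-0.079
apply F[12]=+10.000 → step 13: x=-0.001, v=0.835, θ₁=-0.033, ω₁=-2.165, θ₂=-0.015, ω₂=-0.333, θ₃=0.001, ω₃=-0.072
apply F[13]=-10.000 → step 14: x=0.014, v=0.678, θ₁=-0.072, ω₁=-1.754, θ₂=-0.021, ω₂=-0.294, θ₃=-0.001, ω₃=-0.062
apply F[14]=-10.000 → step 15: x=0.026, v=0.528, θ₁=-0.104, ω₁=-1.437, θ₂=-0.027, ω₂=-0.217, θ₃=-0.002, ω₃=-0.048
apply F[15]=-10.000 → step 16: x=0.035, v=0.386, θ₁=-0.130, ω₁=-1.199, θ₂=-0.030, ω₂=-0.107, θ₃=-0.002, ω₃=-0.032
apply F[16]=-10.000 → step 17: x=0.041, v=0.248, θ₁=-0.152, ω₁=-1.030, θ₂=-0.031, ω₂=0.033, θ₃=-0.003, ω₃=-0.015
apply F[17]=-10.000 → step 18: x=0.045, v=0.116, θ₁=-0.172, ω₁=-0.921, θ₂=-0.028, ω₂=0.201, θ₃=-0.003, ω₃=0.002
apply F[18]=-10.000 → step 19: x=0.046, v=-0.013, θ₁=-0.190, ω₁=-0.867, θ₂=-0.022, ω₂=0.398, θ₃=-0.003, ω₃=0.016
apply F[19]=-10.000 → step 20: x=0.044, v=-0.139, θ₁=-0.207, ω₁=-0.865, θ₂=-0.012, ω₂=0.623, θ₃=-0.002, ω₃=0.025
apply F[20]=-10.000 → step 21: x=0.040, v=-0.262, θ₁=-0.225, ω₁=-0.910, θ₂=0.003, ω₂=0.879, θ₃=-0.002, ω₃=0.027
apply F[21]=-10.000 → step 22: x=0.034, v=-0.384, θ₁=-0.244, ω₁=-0.999, θ₂=0.023, ω₂=1.166, θ₃=-0.001, ω₃=0.019
apply F[22]=-10.000 → step 23: x=0.025, v=-0.506, θ₁=-0.265, ω₁=-1.123, θ₂=0.050, ω₂=1.480, θ₃=-0.001, ω₃=0.001
apply F[23]=-10.000 → step 24: x=0.014, v=-0.629, θ₁=-0.289, ω₁=-1.266, θ₂=0.082, ω₂=1.817, θ₃=-0.001, ω₃=-0.027
apply F[24]=-10.000 → step 25: x=-0.000, v=-0.753, θ₁=-0.315, ω₁=-1.411, θ₂=0.122, ω₂=2.168, θ₃=-0.002, ω₃=-0.063
apply F[25]=-10.000 → step 26: x=-0.017, v=-0.880, θ₁=-0.345, ω₁=-1.535, θ₂=0.169, ω₂=2.522, θ₃=-0.004, ω₃=-0.103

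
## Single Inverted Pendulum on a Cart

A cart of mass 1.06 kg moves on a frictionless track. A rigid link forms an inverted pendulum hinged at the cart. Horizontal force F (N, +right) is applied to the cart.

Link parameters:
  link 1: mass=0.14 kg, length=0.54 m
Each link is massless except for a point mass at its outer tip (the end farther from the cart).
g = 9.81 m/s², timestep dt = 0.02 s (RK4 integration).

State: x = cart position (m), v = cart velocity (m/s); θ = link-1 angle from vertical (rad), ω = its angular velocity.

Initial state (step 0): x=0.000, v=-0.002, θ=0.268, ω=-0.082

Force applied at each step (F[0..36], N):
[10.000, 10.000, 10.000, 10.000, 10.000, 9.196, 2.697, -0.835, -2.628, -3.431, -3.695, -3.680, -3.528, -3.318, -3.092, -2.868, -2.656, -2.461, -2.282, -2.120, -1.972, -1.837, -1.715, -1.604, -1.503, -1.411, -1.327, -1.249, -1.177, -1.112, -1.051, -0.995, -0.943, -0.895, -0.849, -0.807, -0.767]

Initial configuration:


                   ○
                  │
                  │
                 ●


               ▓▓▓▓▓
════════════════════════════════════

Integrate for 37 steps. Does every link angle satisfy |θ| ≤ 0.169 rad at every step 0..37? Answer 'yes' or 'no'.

apply F[0]=+10.000 → step 1: x=0.002, v=0.178, θ=0.264, ω=-0.309
apply F[1]=+10.000 → step 2: x=0.007, v=0.359, θ=0.256, ω=-0.539
apply F[2]=+10.000 → step 3: x=0.016, v=0.540, θ=0.243, ω=-0.774
apply F[3]=+10.000 → step 4: x=0.029, v=0.722, θ=0.225, ω=-1.017
apply F[4]=+10.000 → step 5: x=0.045, v=0.905, θ=0.202, ω=-1.271
apply F[5]=+9.196 → step 6: x=0.065, v=1.073, θ=0.174, ω=-1.509
apply F[6]=+2.697 → step 7: x=0.087, v=1.120, θ=0.144, ω=-1.538
apply F[7]=-0.835 → step 8: x=0.109, v=1.102, θ=0.114, ω=-1.457
apply F[8]=-2.628 → step 9: x=0.130, v=1.050, θ=0.086, ω=-1.326
apply F[9]=-3.431 → step 10: x=0.151, v=0.984, θ=0.061, ω=-1.177
apply F[10]=-3.695 → step 11: x=0.170, v=0.913, θ=0.039, ω=-1.028
apply F[11]=-3.680 → step 12: x=0.187, v=0.843, θ=0.020, ω=-0.887
apply F[12]=-3.528 → step 13: x=0.204, v=0.776, θ=0.003, ω=-0.760
apply F[13]=-3.318 → step 14: x=0.218, v=0.713, θ=-0.011, ω=-0.645
apply F[14]=-3.092 → step 15: x=0.232, v=0.655, θ=-0.023, ω=-0.544
apply F[15]=-2.868 → step 16: x=0.245, v=0.602, θ=-0.033, ω=-0.456
apply F[16]=-2.656 → step 17: x=0.256, v=0.553, θ=-0.041, ω=-0.378
apply F[17]=-2.461 → step 18: x=0.267, v=0.508, θ=-0.048, ω=-0.311
apply F[18]=-2.282 → step 19: x=0.277, v=0.466, θ=-0.054, ω=-0.252
apply F[19]=-2.120 → step 20: x=0.285, v=0.427, θ=-0.058, ω=-0.201
apply F[20]=-1.972 → step 21: x=0.294, v=0.392, θ=-0.062, ω=-0.157
apply F[21]=-1.837 → step 22: x=0.301, v=0.359, θ=-0.064, ω=-0.119
apply F[22]=-1.715 → step 23: x=0.308, v=0.328, θ=-0.067, ω=-0.086
apply F[23]=-1.604 → step 24: x=0.314, v=0.299, θ=-0.068, ω=-0.058
apply F[24]=-1.503 → step 25: x=0.320, v=0.273, θ=-0.069, ω=-0.033
apply F[25]=-1.411 → step 26: x=0.325, v=0.248, θ=-0.069, ω=-0.013
apply F[26]=-1.327 → step 27: x=0.330, v=0.225, θ=-0.069, ω=0.005
apply F[27]=-1.249 → step 28: x=0.334, v=0.203, θ=-0.069, ω=0.020
apply F[28]=-1.177 → step 29: x=0.338, v=0.183, θ=-0.069, ω=0.033
apply F[29]=-1.112 → step 30: x=0.342, v=0.163, θ=-0.068, ω=0.043
apply F[30]=-1.051 → step 31: x=0.345, v=0.145, θ=-0.067, ω=0.052
apply F[31]=-0.995 → step 32: x=0.347, v=0.128, θ=-0.066, ω=0.060
apply F[32]=-0.943 → step 33: x=0.350, v=0.112, θ=-0.065, ω=0.066
apply F[33]=-0.895 → step 34: x=0.352, v=0.097, θ=-0.063, ω=0.071
apply F[34]=-0.849 → step 35: x=0.354, v=0.083, θ=-0.062, ω=0.075
apply F[35]=-0.807 → step 36: x=0.355, v=0.069, θ=-0.060, ω=0.078
apply F[36]=-0.767 → step 37: x=0.356, v=0.056, θ=-0.059, ω=0.080
Max |angle| over trajectory = 0.268 rad; bound = 0.169 → exceeded.

Answer: no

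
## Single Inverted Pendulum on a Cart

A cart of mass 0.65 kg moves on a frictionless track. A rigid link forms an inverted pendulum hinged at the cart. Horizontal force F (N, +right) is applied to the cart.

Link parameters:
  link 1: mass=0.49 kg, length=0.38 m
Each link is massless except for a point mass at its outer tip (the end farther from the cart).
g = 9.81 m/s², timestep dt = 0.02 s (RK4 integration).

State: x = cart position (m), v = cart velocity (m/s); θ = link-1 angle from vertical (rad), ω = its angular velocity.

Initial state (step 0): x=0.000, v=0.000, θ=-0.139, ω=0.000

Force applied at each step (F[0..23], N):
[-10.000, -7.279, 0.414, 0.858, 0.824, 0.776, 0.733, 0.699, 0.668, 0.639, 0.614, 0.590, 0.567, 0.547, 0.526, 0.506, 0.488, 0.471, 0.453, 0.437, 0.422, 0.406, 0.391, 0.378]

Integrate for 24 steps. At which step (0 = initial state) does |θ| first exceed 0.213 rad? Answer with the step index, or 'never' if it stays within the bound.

apply F[0]=-10.000 → step 1: x=-0.003, v=-0.284, θ=-0.132, ω=0.670
apply F[1]=-7.279 → step 2: x=-0.011, v=-0.488, θ=-0.114, ω=1.138
apply F[2]=+0.414 → step 3: x=-0.020, v=-0.461, θ=-0.093, ω=1.015
apply F[3]=+0.858 → step 4: x=-0.029, v=-0.423, θ=-0.074, ω=0.872
apply F[4]=+0.824 → step 5: x=-0.037, v=-0.388, θ=-0.058, ω=0.747
apply F[5]=+0.776 → step 6: x=-0.044, v=-0.357, θ=-0.044, ω=0.639
apply F[6]=+0.733 → step 7: x=-0.051, v=-0.329, θ=-0.032, ω=0.546
apply F[7]=+0.699 → step 8: x=-0.058, v=-0.304, θ=-0.022, ω=0.465
apply F[8]=+0.668 → step 9: x=-0.063, v=-0.280, θ=-0.013, ω=0.395
apply F[9]=+0.639 → step 10: x=-0.069, v=-0.259, θ=-0.006, ω=0.335
apply F[10]=+0.614 → step 11: x=-0.074, v=-0.240, θ=0.000, ω=0.282
apply F[11]=+0.590 → step 12: x=-0.078, v=-0.222, θ=0.005, ω=0.237
apply F[12]=+0.567 → step 13: x=-0.083, v=-0.206, θ=0.010, ω=0.198
apply F[13]=+0.547 → step 14: x=-0.087, v=-0.191, θ=0.013, ω=0.164
apply F[14]=+0.526 → step 15: x=-0.090, v=-0.177, θ=0.016, ω=0.134
apply F[15]=+0.506 → step 16: x=-0.094, v=-0.164, θ=0.019, ω=0.109
apply F[16]=+0.488 → step 17: x=-0.097, v=-0.152, θ=0.021, ω=0.088
apply F[17]=+0.471 → step 18: x=-0.100, v=-0.140, θ=0.022, ω=0.069
apply F[18]=+0.453 → step 19: x=-0.103, v=-0.130, θ=0.023, ω=0.053
apply F[19]=+0.437 → step 20: x=-0.105, v=-0.120, θ=0.024, ω=0.039
apply F[20]=+0.422 → step 21: x=-0.107, v=-0.110, θ=0.025, ω=0.027
apply F[21]=+0.406 → step 22: x=-0.109, v=-0.102, θ=0.025, ω=0.017
apply F[22]=+0.391 → step 23: x=-0.111, v=-0.093, θ=0.026, ω=0.008
apply F[23]=+0.378 → step 24: x=-0.113, v=-0.086, θ=0.026, ω=0.001
max |θ| = 0.139 ≤ 0.213 over all 25 states.

Answer: never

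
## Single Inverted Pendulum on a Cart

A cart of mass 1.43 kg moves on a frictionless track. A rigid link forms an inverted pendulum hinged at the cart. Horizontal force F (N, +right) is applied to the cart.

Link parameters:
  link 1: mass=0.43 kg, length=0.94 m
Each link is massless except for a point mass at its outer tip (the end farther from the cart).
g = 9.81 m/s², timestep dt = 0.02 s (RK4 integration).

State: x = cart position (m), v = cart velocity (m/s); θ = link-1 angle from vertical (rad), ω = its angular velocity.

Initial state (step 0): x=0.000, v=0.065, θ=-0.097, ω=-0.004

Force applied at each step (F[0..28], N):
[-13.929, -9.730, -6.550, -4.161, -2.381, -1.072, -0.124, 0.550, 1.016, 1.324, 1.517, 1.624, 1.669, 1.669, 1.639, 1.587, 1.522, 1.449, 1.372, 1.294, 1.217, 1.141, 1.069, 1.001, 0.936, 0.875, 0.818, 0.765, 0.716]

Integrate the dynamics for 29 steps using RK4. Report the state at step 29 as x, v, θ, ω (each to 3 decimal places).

Answer: x=-0.141, v=-0.057, θ=0.019, ω=0.006

Derivation:
apply F[0]=-13.929 → step 1: x=-0.001, v=-0.124, θ=-0.095, ω=0.176
apply F[1]=-9.730 → step 2: x=-0.004, v=-0.254, θ=-0.091, ω=0.294
apply F[2]=-6.550 → step 3: x=-0.010, v=-0.340, θ=-0.084, ω=0.368
apply F[3]=-4.161 → step 4: x=-0.018, v=-0.394, θ=-0.076, ω=0.408
apply F[4]=-2.381 → step 5: x=-0.026, v=-0.423, θ=-0.068, ω=0.423
apply F[5]=-1.072 → step 6: x=-0.034, v=-0.434, θ=-0.059, ω=0.422
apply F[6]=-0.124 → step 7: x=-0.043, v=-0.433, θ=-0.051, ω=0.409
apply F[7]=+0.550 → step 8: x=-0.052, v=-0.422, θ=-0.043, ω=0.388
apply F[8]=+1.016 → step 9: x=-0.060, v=-0.406, θ=-0.036, ω=0.362
apply F[9]=+1.324 → step 10: x=-0.068, v=-0.385, θ=-0.029, ω=0.334
apply F[10]=+1.517 → step 11: x=-0.075, v=-0.363, θ=-0.022, ω=0.304
apply F[11]=+1.624 → step 12: x=-0.082, v=-0.339, θ=-0.017, ω=0.275
apply F[12]=+1.669 → step 13: x=-0.089, v=-0.315, θ=-0.011, ω=0.246
apply F[13]=+1.669 → step 14: x=-0.095, v=-0.291, θ=-0.007, ω=0.219
apply F[14]=+1.639 → step 15: x=-0.100, v=-0.268, θ=-0.003, ω=0.194
apply F[15]=+1.587 → step 16: x=-0.106, v=-0.245, θ=0.001, ω=0.170
apply F[16]=+1.522 → step 17: x=-0.110, v=-0.224, θ=0.004, ω=0.148
apply F[17]=+1.449 → step 18: x=-0.115, v=-0.204, θ=0.007, ω=0.128
apply F[18]=+1.372 → step 19: x=-0.118, v=-0.186, θ=0.009, ω=0.110
apply F[19]=+1.294 → step 20: x=-0.122, v=-0.168, θ=0.011, ω=0.093
apply F[20]=+1.217 → step 21: x=-0.125, v=-0.152, θ=0.013, ω=0.078
apply F[21]=+1.141 → step 22: x=-0.128, v=-0.137, θ=0.015, ω=0.065
apply F[22]=+1.069 → step 23: x=-0.131, v=-0.123, θ=0.016, ω=0.053
apply F[23]=+1.001 → step 24: x=-0.133, v=-0.110, θ=0.017, ω=0.043
apply F[24]=+0.936 → step 25: x=-0.135, v=-0.097, θ=0.017, ω=0.034
apply F[25]=+0.875 → step 26: x=-0.137, v=-0.086, θ=0.018, ω=0.025
apply F[26]=+0.818 → step 27: x=-0.139, v=-0.076, θ=0.018, ω=0.018
apply F[27]=+0.765 → step 28: x=-0.140, v=-0.066, θ=0.019, ω=0.012
apply F[28]=+0.716 → step 29: x=-0.141, v=-0.057, θ=0.019, ω=0.006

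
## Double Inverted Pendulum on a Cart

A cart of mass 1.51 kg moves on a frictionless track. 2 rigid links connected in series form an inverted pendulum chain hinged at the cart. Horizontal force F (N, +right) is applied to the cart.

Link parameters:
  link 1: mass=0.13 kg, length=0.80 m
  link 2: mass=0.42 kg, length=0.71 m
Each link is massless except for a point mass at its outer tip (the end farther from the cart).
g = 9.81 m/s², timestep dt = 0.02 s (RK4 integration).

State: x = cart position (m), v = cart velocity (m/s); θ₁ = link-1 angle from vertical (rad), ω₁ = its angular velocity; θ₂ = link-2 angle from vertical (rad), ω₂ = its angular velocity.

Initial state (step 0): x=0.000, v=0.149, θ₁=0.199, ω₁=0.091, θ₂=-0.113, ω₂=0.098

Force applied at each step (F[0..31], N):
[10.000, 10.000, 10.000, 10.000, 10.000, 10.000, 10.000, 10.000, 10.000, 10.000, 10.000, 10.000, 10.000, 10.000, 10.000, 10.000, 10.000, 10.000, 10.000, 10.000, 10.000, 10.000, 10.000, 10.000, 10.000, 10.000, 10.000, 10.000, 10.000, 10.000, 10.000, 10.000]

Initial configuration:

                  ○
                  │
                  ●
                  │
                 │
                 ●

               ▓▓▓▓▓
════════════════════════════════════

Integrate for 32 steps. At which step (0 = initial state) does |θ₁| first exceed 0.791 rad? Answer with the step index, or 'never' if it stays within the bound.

Answer: never

Derivation:
apply F[0]=+10.000 → step 1: x=0.004, v=0.269, θ₁=0.202, ω₁=0.188, θ₂=-0.114, ω₂=-0.205
apply F[1]=+10.000 → step 2: x=0.011, v=0.390, θ₁=0.207, ω₁=0.285, θ₂=-0.121, ω₂=-0.510
apply F[2]=+10.000 → step 3: x=0.020, v=0.511, θ₁=0.213, ω₁=0.383, θ₂=-0.134, ω₂=-0.817
apply F[3]=+10.000 → step 4: x=0.031, v=0.632, θ₁=0.222, ω₁=0.479, θ₂=-0.154, ω₂=-1.124
apply F[4]=+10.000 → step 5: x=0.045, v=0.753, θ₁=0.232, ω₁=0.569, θ₂=-0.179, ω₂=-1.430
apply F[5]=+10.000 → step 6: x=0.061, v=0.875, θ₁=0.245, ω₁=0.649, θ₂=-0.211, ω₂=-1.731
apply F[6]=+10.000 → step 7: x=0.080, v=0.998, θ₁=0.258, ω₁=0.714, θ₂=-0.249, ω₂=-2.023
apply F[7]=+10.000 → step 8: x=0.101, v=1.122, θ₁=0.273, ω₁=0.760, θ₂=-0.292, ω₂=-2.302
apply F[8]=+10.000 → step 9: x=0.125, v=1.246, θ₁=0.288, ω₁=0.782, θ₂=-0.341, ω₂=-2.568
apply F[9]=+10.000 → step 10: x=0.151, v=1.371, θ₁=0.304, ω₁=0.778, θ₂=-0.395, ω₂=-2.819
apply F[10]=+10.000 → step 11: x=0.180, v=1.497, θ₁=0.319, ω₁=0.744, θ₂=-0.453, ω₂=-3.058
apply F[11]=+10.000 → step 12: x=0.211, v=1.623, θ₁=0.334, ω₁=0.681, θ₂=-0.517, ω₂=-3.287
apply F[12]=+10.000 → step 13: x=0.245, v=1.750, θ₁=0.346, ω₁=0.587, θ₂=-0.585, ω₂=-3.509
apply F[13]=+10.000 → step 14: x=0.281, v=1.877, θ₁=0.357, ω₁=0.460, θ₂=-0.657, ω₂=-3.730
apply F[14]=+10.000 → step 15: x=0.320, v=2.004, θ₁=0.365, ω₁=0.298, θ₂=-0.734, ω₂=-3.952
apply F[15]=+10.000 → step 16: x=0.361, v=2.131, θ₁=0.369, ω₁=0.098, θ₂=-0.815, ω₂=-4.178
apply F[16]=+10.000 → step 17: x=0.405, v=2.258, θ₁=0.368, ω₁=-0.143, θ₂=-0.901, ω₂=-4.412
apply F[17]=+10.000 → step 18: x=0.451, v=2.385, θ₁=0.363, ω₁=-0.431, θ₂=-0.992, ω₂=-4.657
apply F[18]=+10.000 → step 19: x=0.500, v=2.511, θ₁=0.351, ω₁=-0.769, θ₂=-1.087, ω₂=-4.911
apply F[19]=+10.000 → step 20: x=0.552, v=2.638, θ₁=0.331, ω₁=-1.163, θ₂=-1.188, ω₂=-5.176
apply F[20]=+10.000 → step 21: x=0.606, v=2.766, θ₁=0.304, ω₁=-1.618, θ₂=-1.295, ω₂=-5.446
apply F[21]=+10.000 → step 22: x=0.663, v=2.894, θ₁=0.266, ω₁=-2.135, θ₂=-1.406, ω₂=-5.714
apply F[22]=+10.000 → step 23: x=0.722, v=3.022, θ₁=0.218, ω₁=-2.713, θ₂=-1.523, ω₂=-5.966
apply F[23]=+10.000 → step 24: x=0.783, v=3.152, θ₁=0.157, ω₁=-3.346, θ₂=-1.645, ω₂=-6.180
apply F[24]=+10.000 → step 25: x=0.848, v=3.284, θ₁=0.084, ω₁=-4.018, θ₂=-1.770, ω₂=-6.326
apply F[25]=+10.000 → step 26: x=0.915, v=3.416, θ₁=-0.003, ω₁=-4.703, θ₂=-1.897, ω₂=-6.365
apply F[26]=+10.000 → step 27: x=0.984, v=3.548, θ₁=-0.104, ω₁=-5.368, θ₂=-2.023, ω₂=-6.257
apply F[27]=+10.000 → step 28: x=1.057, v=3.677, θ₁=-0.218, ω₁=-5.975, θ₂=-2.146, ω₂=-5.963
apply F[28]=+10.000 → step 29: x=1.131, v=3.800, θ₁=-0.343, ω₁=-6.490, θ₂=-2.260, ω₂=-5.461
apply F[29]=+10.000 → step 30: x=1.209, v=3.914, θ₁=-0.477, ω₁=-6.897, θ₂=-2.363, ω₂=-4.749
apply F[30]=+10.000 → step 31: x=1.288, v=4.017, θ₁=-0.618, ω₁=-7.203, θ₂=-2.449, ω₂=-3.850
apply F[31]=+10.000 → step 32: x=1.369, v=4.107, θ₁=-0.764, ω₁=-7.437, θ₂=-2.516, ω₂=-2.798
max |θ₁| = 0.764 ≤ 0.791 over all 33 states.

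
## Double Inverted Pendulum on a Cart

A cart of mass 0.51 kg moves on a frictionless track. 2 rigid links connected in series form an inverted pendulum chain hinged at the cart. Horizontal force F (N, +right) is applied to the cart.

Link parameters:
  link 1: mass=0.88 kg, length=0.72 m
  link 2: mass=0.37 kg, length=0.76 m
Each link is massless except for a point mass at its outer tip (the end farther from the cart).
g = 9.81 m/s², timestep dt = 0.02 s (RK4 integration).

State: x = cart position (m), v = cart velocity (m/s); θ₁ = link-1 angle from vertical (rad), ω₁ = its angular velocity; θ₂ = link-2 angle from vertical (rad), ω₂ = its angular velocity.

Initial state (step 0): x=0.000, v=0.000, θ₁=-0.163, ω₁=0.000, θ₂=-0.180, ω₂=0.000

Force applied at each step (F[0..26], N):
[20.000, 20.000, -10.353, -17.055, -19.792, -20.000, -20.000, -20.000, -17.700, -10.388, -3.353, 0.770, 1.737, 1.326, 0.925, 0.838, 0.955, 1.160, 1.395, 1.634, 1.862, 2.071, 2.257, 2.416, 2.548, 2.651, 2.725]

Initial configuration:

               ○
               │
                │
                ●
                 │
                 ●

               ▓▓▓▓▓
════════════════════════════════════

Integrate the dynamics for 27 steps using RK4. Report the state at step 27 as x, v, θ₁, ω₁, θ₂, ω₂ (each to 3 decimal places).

Answer: x=-0.545, v=-1.031, θ₁=0.093, ω₁=0.324, θ₂=0.026, ω₂=0.342

Derivation:
apply F[0]=+20.000 → step 1: x=0.008, v=0.806, θ₁=-0.175, ω₁=-1.149, θ₂=-0.180, ω₂=-0.001
apply F[1]=+20.000 → step 2: x=0.032, v=1.590, θ₁=-0.209, ω₁=-2.270, θ₂=-0.180, ω₂=-0.002
apply F[2]=-10.353 → step 3: x=0.061, v=1.293, θ₁=-0.251, ω₁=-1.936, θ₂=-0.180, ω₂=0.017
apply F[3]=-17.055 → step 4: x=0.082, v=0.805, θ₁=-0.284, ω₁=-1.369, θ₂=-0.179, ω₂=0.063
apply F[4]=-19.792 → step 5: x=0.092, v=0.263, θ₁=-0.305, ω₁=-0.749, θ₂=-0.177, ω₂=0.134
apply F[5]=-20.000 → step 6: x=0.092, v=-0.266, θ₁=-0.314, ω₁=-0.160, θ₂=-0.174, ω₂=0.220
apply F[6]=-20.000 → step 7: x=0.082, v=-0.790, θ₁=-0.311, ω₁=0.420, θ₂=-0.168, ω₂=0.311
apply F[7]=-20.000 → step 8: x=0.061, v=-1.326, θ₁=-0.297, ω₁=1.022, θ₂=-0.161, ω₂=0.399
apply F[8]=-17.700 → step 9: x=0.029, v=-1.815, θ₁=-0.271, ω₁=1.574, θ₂=-0.153, ω₂=0.470
apply F[9]=-10.388 → step 10: x=-0.010, v=-2.090, θ₁=-0.237, ω₁=1.862, θ₂=-0.143, ω₂=0.513
apply F[10]=-3.353 → step 11: x=-0.052, v=-2.141, θ₁=-0.199, ω₁=1.866, θ₂=-0.132, ω₂=0.536
apply F[11]=+0.770 → step 12: x=-0.094, v=-2.054, θ₁=-0.164, ω₁=1.693, θ₂=-0.121, ω₂=0.549
apply F[12]=+1.737 → step 13: x=-0.134, v=-1.936, θ₁=-0.132, ω₁=1.489, θ₂=-0.110, ω₂=0.557
apply F[13]=+1.326 → step 14: x=-0.172, v=-1.839, θ₁=-0.104, ω₁=1.323, θ₂=-0.099, ω₂=0.561
apply F[14]=+0.925 → step 15: x=-0.208, v=-1.766, θ₁=-0.079, ω₁=1.197, θ₂=-0.088, ω₂=0.560
apply F[15]=+0.838 → step 16: x=-0.242, v=-1.705, θ₁=-0.056, ω₁=1.096, θ₂=-0.077, ω₂=0.555
apply F[16]=+0.955 → step 17: x=-0.276, v=-1.648, θ₁=-0.035, ω₁=1.007, θ₂=-0.066, ω₂=0.547
apply F[17]=+1.160 → step 18: x=-0.308, v=-1.592, θ₁=-0.016, ω₁=0.925, θ₂=-0.055, ω₂=0.535
apply F[18]=+1.395 → step 19: x=-0.339, v=-1.534, θ₁=0.002, ω₁=0.848, θ₂=-0.044, ω₂=0.520
apply F[19]=+1.634 → step 20: x=-0.369, v=-1.475, θ₁=0.018, ω₁=0.773, θ₂=-0.034, ω₂=0.503
apply F[20]=+1.862 → step 21: x=-0.398, v=-1.414, θ₁=0.033, ω₁=0.701, θ₂=-0.024, ω₂=0.484
apply F[21]=+2.071 → step 22: x=-0.426, v=-1.351, θ₁=0.046, ω₁=0.632, θ₂=-0.015, ω₂=0.463
apply F[22]=+2.257 → step 23: x=-0.452, v=-1.287, θ₁=0.058, ω₁=0.565, θ₂=-0.006, ω₂=0.440
apply F[23]=+2.416 → step 24: x=-0.477, v=-1.223, θ₁=0.069, ω₁=0.500, θ₂=0.003, ω₂=0.417
apply F[24]=+2.548 → step 25: x=-0.501, v=-1.158, θ₁=0.078, ω₁=0.438, θ₂=0.011, ω₂=0.392
apply F[25]=+2.651 → step 26: x=-0.524, v=-1.094, θ₁=0.086, ω₁=0.380, θ₂=0.019, ω₂=0.367
apply F[26]=+2.725 → step 27: x=-0.545, v=-1.031, θ₁=0.093, ω₁=0.324, θ₂=0.026, ω₂=0.342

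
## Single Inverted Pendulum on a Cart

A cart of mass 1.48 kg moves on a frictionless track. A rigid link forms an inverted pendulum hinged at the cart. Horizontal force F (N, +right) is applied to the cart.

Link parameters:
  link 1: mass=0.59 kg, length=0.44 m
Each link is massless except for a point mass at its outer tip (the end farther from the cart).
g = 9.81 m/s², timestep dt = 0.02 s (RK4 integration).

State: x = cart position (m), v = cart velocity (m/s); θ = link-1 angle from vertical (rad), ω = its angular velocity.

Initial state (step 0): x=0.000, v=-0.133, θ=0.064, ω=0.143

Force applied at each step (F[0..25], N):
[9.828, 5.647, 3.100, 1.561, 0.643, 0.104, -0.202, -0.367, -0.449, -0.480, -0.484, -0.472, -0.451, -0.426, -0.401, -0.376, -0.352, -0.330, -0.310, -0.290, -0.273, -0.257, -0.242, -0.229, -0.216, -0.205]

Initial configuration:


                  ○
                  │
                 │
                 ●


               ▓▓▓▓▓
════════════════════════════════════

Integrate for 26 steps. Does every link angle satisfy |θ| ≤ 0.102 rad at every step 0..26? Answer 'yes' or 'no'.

Answer: yes

Derivation:
apply F[0]=+9.828 → step 1: x=-0.001, v=-0.005, θ=0.064, ω=-0.118
apply F[1]=+5.647 → step 2: x=-0.001, v=0.066, θ=0.061, ω=-0.251
apply F[2]=+3.100 → step 3: x=0.001, v=0.103, θ=0.055, ω=-0.310
apply F[3]=+1.561 → step 4: x=0.003, v=0.120, θ=0.049, ω=-0.326
apply F[4]=+0.643 → step 5: x=0.006, v=0.125, θ=0.042, ω=-0.317
apply F[5]=+0.104 → step 6: x=0.008, v=0.124, θ=0.036, ω=-0.296
apply F[6]=-0.202 → step 7: x=0.011, v=0.118, θ=0.030, ω=-0.269
apply F[7]=-0.367 → step 8: x=0.013, v=0.111, θ=0.025, ω=-0.241
apply F[8]=-0.449 → step 9: x=0.015, v=0.104, θ=0.021, ω=-0.213
apply F[9]=-0.480 → step 10: x=0.017, v=0.096, θ=0.017, ω=-0.186
apply F[10]=-0.484 → step 11: x=0.019, v=0.088, θ=0.013, ω=-0.162
apply F[11]=-0.472 → step 12: x=0.020, v=0.081, θ=0.010, ω=-0.140
apply F[12]=-0.451 → step 13: x=0.022, v=0.074, θ=0.008, ω=-0.121
apply F[13]=-0.426 → step 14: x=0.023, v=0.067, θ=0.005, ω=-0.104
apply F[14]=-0.401 → step 15: x=0.025, v=0.062, θ=0.003, ω=-0.089
apply F[15]=-0.376 → step 16: x=0.026, v=0.056, θ=0.002, ω=-0.076
apply F[16]=-0.352 → step 17: x=0.027, v=0.052, θ=0.000, ω=-0.064
apply F[17]=-0.330 → step 18: x=0.028, v=0.047, θ=-0.001, ω=-0.054
apply F[18]=-0.310 → step 19: x=0.029, v=0.043, θ=-0.002, ω=-0.045
apply F[19]=-0.290 → step 20: x=0.030, v=0.039, θ=-0.003, ω=-0.038
apply F[20]=-0.273 → step 21: x=0.030, v=0.036, θ=-0.003, ω=-0.031
apply F[21]=-0.257 → step 22: x=0.031, v=0.033, θ=-0.004, ω=-0.025
apply F[22]=-0.242 → step 23: x=0.032, v=0.030, θ=-0.004, ω=-0.020
apply F[23]=-0.229 → step 24: x=0.032, v=0.027, θ=-0.005, ω=-0.016
apply F[24]=-0.216 → step 25: x=0.033, v=0.024, θ=-0.005, ω=-0.013
apply F[25]=-0.205 → step 26: x=0.033, v=0.022, θ=-0.005, ω=-0.009
Max |angle| over trajectory = 0.064 rad; bound = 0.102 → within bound.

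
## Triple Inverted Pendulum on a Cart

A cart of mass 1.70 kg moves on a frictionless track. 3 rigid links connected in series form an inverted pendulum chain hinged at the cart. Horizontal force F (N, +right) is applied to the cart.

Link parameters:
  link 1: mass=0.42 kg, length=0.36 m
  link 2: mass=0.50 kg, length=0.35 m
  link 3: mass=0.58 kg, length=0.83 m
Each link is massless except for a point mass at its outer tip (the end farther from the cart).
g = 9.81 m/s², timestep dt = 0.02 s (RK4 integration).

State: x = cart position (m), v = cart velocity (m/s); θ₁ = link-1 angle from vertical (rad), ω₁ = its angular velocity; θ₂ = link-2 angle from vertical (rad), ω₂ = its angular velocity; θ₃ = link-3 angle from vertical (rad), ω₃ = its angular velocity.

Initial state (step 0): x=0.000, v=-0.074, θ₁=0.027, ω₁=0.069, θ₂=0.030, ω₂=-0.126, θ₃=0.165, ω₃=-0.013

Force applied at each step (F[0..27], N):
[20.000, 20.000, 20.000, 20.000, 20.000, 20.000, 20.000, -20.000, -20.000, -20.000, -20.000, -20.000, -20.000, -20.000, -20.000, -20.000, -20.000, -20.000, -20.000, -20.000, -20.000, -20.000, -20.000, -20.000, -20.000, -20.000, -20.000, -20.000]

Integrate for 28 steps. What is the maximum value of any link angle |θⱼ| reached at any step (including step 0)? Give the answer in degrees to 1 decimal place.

Answer: 212.1°

Derivation:
apply F[0]=+20.000 → step 1: x=0.001, v=0.157, θ₁=0.022, ω₁=-0.562, θ₂=0.027, ω₂=-0.208, θ₃=0.165, ω₃=0.057
apply F[1]=+20.000 → step 2: x=0.006, v=0.390, θ₁=0.004, ω₁=-1.214, θ₂=0.022, ω₂=-0.277, θ₃=0.167, ω₃=0.126
apply F[2]=+20.000 → step 3: x=0.016, v=0.626, θ₁=-0.027, ω₁=-1.912, θ₂=0.016, ω₂=-0.310, θ₃=0.170, ω₃=0.192
apply F[3]=+20.000 → step 4: x=0.031, v=0.868, θ₁=-0.073, ω₁=-2.668, θ₂=0.010, ω₂=-0.295, θ₃=0.175, ω₃=0.250
apply F[4]=+20.000 → step 5: x=0.051, v=1.111, θ₁=-0.134, ω₁=-3.468, θ₂=0.004, ω₂=-0.243, θ₃=0.180, ω₃=0.292
apply F[5]=+20.000 → step 6: x=0.076, v=1.352, θ₁=-0.211, ω₁=-4.265, θ₂=-0.000, ω₂=-0.199, θ₃=0.186, ω₃=0.310
apply F[6]=+20.000 → step 7: x=0.105, v=1.583, θ₁=-0.304, ω₁=-4.985, θ₂=-0.004, ω₂=-0.242, θ₃=0.193, ω₃=0.300
apply F[7]=-20.000 → step 8: x=0.135, v=1.368, θ₁=-0.401, ω₁=-4.760, θ₂=-0.007, ω₂=-0.052, θ₃=0.199, ω₃=0.332
apply F[8]=-20.000 → step 9: x=0.160, v=1.159, θ₁=-0.495, ω₁=-4.668, θ₂=-0.006, ω₂=0.216, θ₃=0.206, ω₃=0.366
apply F[9]=-20.000 → step 10: x=0.181, v=0.955, θ₁=-0.588, ω₁=-4.670, θ₂=0.002, ω₂=0.533, θ₃=0.213, ω₃=0.397
apply F[10]=-20.000 → step 11: x=0.198, v=0.751, θ₁=-0.682, ω₁=-4.734, θ₂=0.016, ω₂=0.870, θ₃=0.222, ω₃=0.422
apply F[11]=-20.000 → step 12: x=0.211, v=0.546, θ₁=-0.778, ω₁=-4.840, θ₂=0.036, ω₂=1.206, θ₃=0.230, ω₃=0.440
apply F[12]=-20.000 → step 13: x=0.220, v=0.338, θ₁=-0.876, ω₁=-4.972, θ₂=0.064, ω₂=1.521, θ₃=0.239, ω₃=0.450
apply F[13]=-20.000 → step 14: x=0.225, v=0.126, θ₁=-0.977, ω₁=-5.127, θ₂=0.097, ω₂=1.805, θ₃=0.248, ω₃=0.456
apply F[14]=-20.000 → step 15: x=0.225, v=-0.089, θ₁=-1.081, ω₁=-5.304, θ₂=0.136, ω₂=2.047, θ₃=0.257, ω₃=0.457
apply F[15]=-20.000 → step 16: x=0.221, v=-0.309, θ₁=-1.189, ω₁=-5.512, θ₂=0.179, ω₂=2.238, θ₃=0.267, ω₃=0.456
apply F[16]=-20.000 → step 17: x=0.213, v=-0.534, θ₁=-1.302, ω₁=-5.763, θ₂=0.225, ω₂=2.366, θ₃=0.276, ω₃=0.454
apply F[17]=-20.000 → step 18: x=0.200, v=-0.766, θ₁=-1.420, ω₁=-6.077, θ₂=0.273, ω₂=2.414, θ₃=0.285, ω₃=0.453
apply F[18]=-20.000 → step 19: x=0.182, v=-1.006, θ₁=-1.546, ω₁=-6.489, θ₂=0.321, ω₂=2.355, θ₃=0.294, ω₃=0.453
apply F[19]=-20.000 → step 20: x=0.159, v=-1.261, θ₁=-1.681, ω₁=-7.051, θ₂=0.366, ω₂=2.142, θ₃=0.303, ω₃=0.453
apply F[20]=-20.000 → step 21: x=0.131, v=-1.542, θ₁=-1.829, ω₁=-7.852, θ₂=0.405, ω₂=1.701, θ₃=0.312, ω₃=0.449
apply F[21]=-20.000 → step 22: x=0.097, v=-1.870, θ₁=-1.998, ω₁=-9.045, θ₂=0.432, ω₂=0.910, θ₃=0.321, ω₃=0.429
apply F[22]=-20.000 → step 23: x=0.056, v=-2.289, θ₁=-2.196, ω₁=-10.894, θ₂=0.438, ω₂=-0.407, θ₃=0.329, ω₃=0.371
apply F[23]=-20.000 → step 24: x=0.005, v=-2.882, θ₁=-2.440, ω₁=-13.784, θ₂=0.411, ω₂=-2.396, θ₃=0.335, ω₃=0.248
apply F[24]=-20.000 → step 25: x=-0.061, v=-3.714, θ₁=-2.753, ω₁=-17.456, θ₂=0.341, ω₂=-4.345, θ₃=0.339, ω₃=0.122
apply F[25]=-20.000 → step 26: x=-0.143, v=-4.351, θ₁=-3.116, ω₁=-17.836, θ₂=0.263, ω₂=-2.531, θ₃=0.343, ω₃=0.361
apply F[26]=-20.000 → step 27: x=-0.231, v=-4.426, θ₁=-3.439, ω₁=-14.372, θ₂=0.264, ω₂=2.673, θ₃=0.354, ω₃=0.697
apply F[27]=-20.000 → step 28: x=-0.320, v=-4.437, θ₁=-3.701, ω₁=-12.235, θ₂=0.361, ω₂=6.794, θ₃=0.369, ω₃=0.769
Max |angle| over trajectory = 3.701 rad = 212.1°.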